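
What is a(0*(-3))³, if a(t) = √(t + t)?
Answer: 0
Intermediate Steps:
a(t) = √2*√t (a(t) = √(2*t) = √2*√t)
a(0*(-3))³ = (√2*√(0*(-3)))³ = (√2*√0)³ = (√2*0)³ = 0³ = 0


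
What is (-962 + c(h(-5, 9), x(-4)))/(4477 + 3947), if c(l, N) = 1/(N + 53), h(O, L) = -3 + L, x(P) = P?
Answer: -47137/412776 ≈ -0.11420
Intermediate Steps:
c(l, N) = 1/(53 + N)
(-962 + c(h(-5, 9), x(-4)))/(4477 + 3947) = (-962 + 1/(53 - 4))/(4477 + 3947) = (-962 + 1/49)/8424 = (-962 + 1/49)*(1/8424) = -47137/49*1/8424 = -47137/412776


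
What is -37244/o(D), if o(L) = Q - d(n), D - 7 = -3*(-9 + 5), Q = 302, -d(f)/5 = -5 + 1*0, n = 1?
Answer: -37244/277 ≈ -134.45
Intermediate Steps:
d(f) = 25 (d(f) = -5*(-5 + 1*0) = -5*(-5 + 0) = -5*(-5) = 25)
D = 19 (D = 7 - 3*(-9 + 5) = 7 - 3*(-4) = 7 + 12 = 19)
o(L) = 277 (o(L) = 302 - 1*25 = 302 - 25 = 277)
-37244/o(D) = -37244/277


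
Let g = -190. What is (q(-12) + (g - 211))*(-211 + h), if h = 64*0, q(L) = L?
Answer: 87143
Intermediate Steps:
h = 0
(q(-12) + (g - 211))*(-211 + h) = (-12 + (-190 - 211))*(-211 + 0) = (-12 - 401)*(-211) = -413*(-211) = 87143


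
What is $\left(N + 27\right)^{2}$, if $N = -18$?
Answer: $81$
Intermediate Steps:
$\left(N + 27\right)^{2} = \left(-18 + 27\right)^{2} = 9^{2} = 81$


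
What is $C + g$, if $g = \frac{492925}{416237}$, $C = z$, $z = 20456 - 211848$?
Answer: $- \frac{79663938979}{416237} \approx -1.9139 \cdot 10^{5}$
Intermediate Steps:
$z = -191392$
$C = -191392$
$g = \frac{492925}{416237}$ ($g = 492925 \cdot \frac{1}{416237} = \frac{492925}{416237} \approx 1.1842$)
$C + g = -191392 + \frac{492925}{416237} = - \frac{79663938979}{416237}$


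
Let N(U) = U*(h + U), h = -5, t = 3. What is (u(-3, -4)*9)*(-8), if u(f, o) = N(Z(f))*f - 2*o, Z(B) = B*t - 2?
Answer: 37440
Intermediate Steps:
Z(B) = -2 + 3*B (Z(B) = B*3 - 2 = 3*B - 2 = -2 + 3*B)
N(U) = U*(-5 + U)
u(f, o) = -2*o + f*(-7 + 3*f)*(-2 + 3*f) (u(f, o) = ((-2 + 3*f)*(-5 + (-2 + 3*f)))*f - 2*o = ((-2 + 3*f)*(-7 + 3*f))*f - 2*o = ((-7 + 3*f)*(-2 + 3*f))*f - 2*o = f*(-7 + 3*f)*(-2 + 3*f) - 2*o = -2*o + f*(-7 + 3*f)*(-2 + 3*f))
(u(-3, -4)*9)*(-8) = ((-2*(-4) - 3*(-7 + 3*(-3))*(-2 + 3*(-3)))*9)*(-8) = ((8 - 3*(-7 - 9)*(-2 - 9))*9)*(-8) = ((8 - 3*(-16)*(-11))*9)*(-8) = ((8 - 528)*9)*(-8) = -520*9*(-8) = -4680*(-8) = 37440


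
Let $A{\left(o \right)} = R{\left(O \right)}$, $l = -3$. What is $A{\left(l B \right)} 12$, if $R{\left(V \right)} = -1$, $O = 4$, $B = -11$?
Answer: $-12$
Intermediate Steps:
$A{\left(o \right)} = -1$
$A{\left(l B \right)} 12 = \left(-1\right) 12 = -12$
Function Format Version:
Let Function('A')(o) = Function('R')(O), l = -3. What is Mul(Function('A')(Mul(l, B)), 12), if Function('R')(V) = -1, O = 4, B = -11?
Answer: -12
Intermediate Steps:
Function('A')(o) = -1
Mul(Function('A')(Mul(l, B)), 12) = Mul(-1, 12) = -12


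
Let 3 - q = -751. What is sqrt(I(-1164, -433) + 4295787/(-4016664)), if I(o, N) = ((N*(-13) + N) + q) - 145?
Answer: sqrt(2601062039195742)/669444 ≈ 76.184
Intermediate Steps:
q = 754 (q = 3 - 1*(-751) = 3 + 751 = 754)
I(o, N) = 609 - 12*N (I(o, N) = ((N*(-13) + N) + 754) - 145 = ((-13*N + N) + 754) - 145 = (-12*N + 754) - 145 = (754 - 12*N) - 145 = 609 - 12*N)
sqrt(I(-1164, -433) + 4295787/(-4016664)) = sqrt((609 - 12*(-433)) + 4295787/(-4016664)) = sqrt((609 + 5196) + 4295787*(-1/4016664)) = sqrt(5805 - 1431929/1338888) = sqrt(7770812911/1338888) = sqrt(2601062039195742)/669444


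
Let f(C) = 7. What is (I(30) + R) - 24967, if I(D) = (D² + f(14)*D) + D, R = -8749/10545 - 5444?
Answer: -308671444/10545 ≈ -29272.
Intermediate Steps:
R = -57415729/10545 (R = -8749*1/10545 - 5444 = -8749/10545 - 5444 = -57415729/10545 ≈ -5444.8)
I(D) = D² + 8*D (I(D) = (D² + 7*D) + D = D² + 8*D)
(I(30) + R) - 24967 = (30*(8 + 30) - 57415729/10545) - 24967 = (30*38 - 57415729/10545) - 24967 = (1140 - 57415729/10545) - 24967 = -45394429/10545 - 24967 = -308671444/10545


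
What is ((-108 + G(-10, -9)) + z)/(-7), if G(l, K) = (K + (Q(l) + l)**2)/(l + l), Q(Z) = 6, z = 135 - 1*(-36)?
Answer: -179/20 ≈ -8.9500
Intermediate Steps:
z = 171 (z = 135 + 36 = 171)
G(l, K) = (K + (6 + l)**2)/(2*l) (G(l, K) = (K + (6 + l)**2)/(l + l) = (K + (6 + l)**2)/((2*l)) = (K + (6 + l)**2)*(1/(2*l)) = (K + (6 + l)**2)/(2*l))
((-108 + G(-10, -9)) + z)/(-7) = ((-108 + (1/2)*(-9 + (6 - 10)**2)/(-10)) + 171)/(-7) = ((-108 + (1/2)*(-1/10)*(-9 + (-4)**2)) + 171)*(-1/7) = ((-108 + (1/2)*(-1/10)*(-9 + 16)) + 171)*(-1/7) = ((-108 + (1/2)*(-1/10)*7) + 171)*(-1/7) = ((-108 - 7/20) + 171)*(-1/7) = (-2167/20 + 171)*(-1/7) = (1253/20)*(-1/7) = -179/20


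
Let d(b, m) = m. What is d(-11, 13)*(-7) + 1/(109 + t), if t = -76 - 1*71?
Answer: -3459/38 ≈ -91.026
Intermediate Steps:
t = -147 (t = -76 - 71 = -147)
d(-11, 13)*(-7) + 1/(109 + t) = 13*(-7) + 1/(109 - 147) = -91 + 1/(-38) = -91 - 1/38 = -3459/38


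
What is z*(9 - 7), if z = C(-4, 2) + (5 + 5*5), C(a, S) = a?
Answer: 52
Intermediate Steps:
z = 26 (z = -4 + (5 + 5*5) = -4 + (5 + 25) = -4 + 30 = 26)
z*(9 - 7) = 26*(9 - 7) = 26*2 = 52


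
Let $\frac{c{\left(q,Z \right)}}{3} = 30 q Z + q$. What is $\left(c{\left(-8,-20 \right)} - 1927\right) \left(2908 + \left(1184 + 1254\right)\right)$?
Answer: $66552354$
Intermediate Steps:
$c{\left(q,Z \right)} = 3 q + 90 Z q$ ($c{\left(q,Z \right)} = 3 \left(30 q Z + q\right) = 3 \left(30 Z q + q\right) = 3 \left(q + 30 Z q\right) = 3 q + 90 Z q$)
$\left(c{\left(-8,-20 \right)} - 1927\right) \left(2908 + \left(1184 + 1254\right)\right) = \left(3 \left(-8\right) \left(1 + 30 \left(-20\right)\right) - 1927\right) \left(2908 + \left(1184 + 1254\right)\right) = \left(3 \left(-8\right) \left(1 - 600\right) - 1927\right) \left(2908 + 2438\right) = \left(3 \left(-8\right) \left(-599\right) - 1927\right) 5346 = \left(14376 - 1927\right) 5346 = 12449 \cdot 5346 = 66552354$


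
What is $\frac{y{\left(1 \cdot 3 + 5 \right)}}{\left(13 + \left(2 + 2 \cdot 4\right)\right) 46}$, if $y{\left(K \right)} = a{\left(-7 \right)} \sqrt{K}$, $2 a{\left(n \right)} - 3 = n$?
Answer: $- \frac{2 \sqrt{2}}{529} \approx -0.0053467$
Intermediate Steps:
$a{\left(n \right)} = \frac{3}{2} + \frac{n}{2}$
$y{\left(K \right)} = - 2 \sqrt{K}$ ($y{\left(K \right)} = \left(\frac{3}{2} + \frac{1}{2} \left(-7\right)\right) \sqrt{K} = \left(\frac{3}{2} - \frac{7}{2}\right) \sqrt{K} = - 2 \sqrt{K}$)
$\frac{y{\left(1 \cdot 3 + 5 \right)}}{\left(13 + \left(2 + 2 \cdot 4\right)\right) 46} = \frac{\left(-2\right) \sqrt{1 \cdot 3 + 5}}{\left(13 + \left(2 + 2 \cdot 4\right)\right) 46} = \frac{\left(-2\right) \sqrt{3 + 5}}{\left(13 + \left(2 + 8\right)\right) 46} = \frac{\left(-2\right) \sqrt{8}}{\left(13 + 10\right) 46} = \frac{\left(-2\right) 2 \sqrt{2}}{23 \cdot 46} = \frac{\left(-4\right) \sqrt{2}}{1058} = - 4 \sqrt{2} \cdot \frac{1}{1058} = - \frac{2 \sqrt{2}}{529}$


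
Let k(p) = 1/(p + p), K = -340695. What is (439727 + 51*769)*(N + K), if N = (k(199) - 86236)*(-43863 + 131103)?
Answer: -717073283413836570/199 ≈ -3.6034e+15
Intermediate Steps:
k(p) = 1/(2*p)
N = -1497122455740/199 (N = ((½)/199 - 86236)*(-43863 + 131103) = ((½)*(1/199) - 86236)*87240 = (1/398 - 86236)*87240 = -34321927/398*87240 = -1497122455740/199 ≈ -7.5232e+9)
(439727 + 51*769)*(N + K) = (439727 + 51*769)*(-1497122455740/199 - 340695) = (439727 + 39219)*(-1497190254045/199) = 478946*(-1497190254045/199) = -717073283413836570/199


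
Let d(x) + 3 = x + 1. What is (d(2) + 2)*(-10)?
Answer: -20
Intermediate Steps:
d(x) = -2 + x (d(x) = -3 + (x + 1) = -3 + (1 + x) = -2 + x)
(d(2) + 2)*(-10) = ((-2 + 2) + 2)*(-10) = (0 + 2)*(-10) = 2*(-10) = -20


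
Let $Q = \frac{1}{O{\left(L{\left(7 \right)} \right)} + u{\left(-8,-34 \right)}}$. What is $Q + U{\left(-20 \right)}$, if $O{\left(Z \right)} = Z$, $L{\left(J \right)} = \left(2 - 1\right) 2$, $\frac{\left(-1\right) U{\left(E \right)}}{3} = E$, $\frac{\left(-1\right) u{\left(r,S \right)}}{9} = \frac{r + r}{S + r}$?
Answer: $\frac{593}{10} \approx 59.3$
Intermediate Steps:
$u{\left(r,S \right)} = - \frac{18 r}{S + r}$ ($u{\left(r,S \right)} = - 9 \frac{r + r}{S + r} = - 9 \frac{2 r}{S + r} = - \frac{18 r}{S + r}$)
$U{\left(E \right)} = - 3 E$
$L{\left(J \right)} = 2$ ($L{\left(J \right)} = 1 \cdot 2 = 2$)
$Q = - \frac{7}{10}$ ($Q = \frac{1}{2 - - \frac{144}{-34 - 8}} = \frac{1}{2 - - \frac{144}{-42}} = \frac{1}{2 - \left(-144\right) \left(- \frac{1}{42}\right)} = \frac{1}{2 - \frac{24}{7}} = \frac{1}{- \frac{10}{7}} = - \frac{7}{10} \approx -0.7$)
$Q + U{\left(-20 \right)} = - \frac{7}{10} - -60 = - \frac{7}{10} + 60 = \frac{593}{10}$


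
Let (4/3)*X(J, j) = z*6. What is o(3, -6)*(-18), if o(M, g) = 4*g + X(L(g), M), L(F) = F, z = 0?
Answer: 432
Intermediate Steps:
X(J, j) = 0 (X(J, j) = 3*(0*6)/4 = (¾)*0 = 0)
o(M, g) = 4*g (o(M, g) = 4*g + 0 = 4*g)
o(3, -6)*(-18) = (4*(-6))*(-18) = -24*(-18) = 432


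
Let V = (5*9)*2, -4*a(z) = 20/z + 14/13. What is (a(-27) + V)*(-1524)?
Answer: -16032734/117 ≈ -1.3703e+5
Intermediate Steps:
a(z) = -7/26 - 5/z (a(z) = -(20/z + 14/13)/4 = -(14/13 + 20/z)/4 = -7/26 - 5/z)
V = 90 (V = 45*2 = 90)
(a(-27) + V)*(-1524) = ((-7/26 - 5/(-27)) + 90)*(-1524) = ((-7/26 - 5*(-1/27)) + 90)*(-1524) = ((-7/26 + 5/27) + 90)*(-1524) = (-59/702 + 90)*(-1524) = (63121/702)*(-1524) = -16032734/117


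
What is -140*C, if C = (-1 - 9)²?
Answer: -14000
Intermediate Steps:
C = 100 (C = (-10)² = 100)
-140*C = -140*100 = -14000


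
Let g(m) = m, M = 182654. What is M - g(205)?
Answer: 182449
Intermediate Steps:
M - g(205) = 182654 - 1*205 = 182654 - 205 = 182449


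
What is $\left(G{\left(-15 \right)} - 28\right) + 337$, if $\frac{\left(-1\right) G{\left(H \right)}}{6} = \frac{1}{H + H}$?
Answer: $\frac{1546}{5} \approx 309.2$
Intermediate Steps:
$G{\left(H \right)} = - \frac{3}{H}$ ($G{\left(H \right)} = - \frac{6}{H + H} = - \frac{6}{2 H} = - 6 \frac{1}{2 H} = - \frac{3}{H}$)
$\left(G{\left(-15 \right)} - 28\right) + 337 = \left(- \frac{3}{-15} - 28\right) + 337 = \left(\left(-3\right) \left(- \frac{1}{15}\right) - 28\right) + 337 = \left(\frac{1}{5} - 28\right) + 337 = - \frac{139}{5} + 337 = \frac{1546}{5}$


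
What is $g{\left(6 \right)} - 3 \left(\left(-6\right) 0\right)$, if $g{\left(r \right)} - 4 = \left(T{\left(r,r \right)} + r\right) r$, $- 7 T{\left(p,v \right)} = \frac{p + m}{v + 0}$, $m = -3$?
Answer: $\frac{277}{7} \approx 39.571$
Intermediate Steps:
$T{\left(p,v \right)} = - \frac{-3 + p}{7 v}$ ($T{\left(p,v \right)} = - \frac{\left(p - 3\right) \frac{1}{v + 0}}{7} = - \frac{\left(-3 + p\right) \frac{1}{v}}{7} = - \frac{\frac{1}{v} \left(-3 + p\right)}{7} = - \frac{-3 + p}{7 v}$)
$g{\left(r \right)} = 4 + r \left(r + \frac{3 - r}{7 r}\right)$ ($g{\left(r \right)} = 4 + \left(\frac{3 - r}{7 r} + r\right) r = 4 + \left(r + \frac{3 - r}{7 r}\right) r = 4 + r \left(r + \frac{3 - r}{7 r}\right)$)
$g{\left(6 \right)} - 3 \left(\left(-6\right) 0\right) = \left(\frac{31}{7} + 6^{2} - \frac{6}{7}\right) - 3 \left(\left(-6\right) 0\right) = \left(\frac{31}{7} + 36 - \frac{6}{7}\right) - 0 = \frac{277}{7} + 0 = \frac{277}{7}$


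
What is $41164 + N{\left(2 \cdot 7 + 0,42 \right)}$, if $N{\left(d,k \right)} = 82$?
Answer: $41246$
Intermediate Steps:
$41164 + N{\left(2 \cdot 7 + 0,42 \right)} = 41164 + 82 = 41246$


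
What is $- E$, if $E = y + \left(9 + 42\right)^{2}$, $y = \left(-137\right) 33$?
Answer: $1920$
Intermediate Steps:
$y = -4521$
$E = -1920$ ($E = -4521 + \left(9 + 42\right)^{2} = -4521 + 51^{2} = -4521 + 2601 = -1920$)
$- E = \left(-1\right) \left(-1920\right) = 1920$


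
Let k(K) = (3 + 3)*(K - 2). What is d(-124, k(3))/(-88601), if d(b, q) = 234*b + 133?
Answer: 28883/88601 ≈ 0.32599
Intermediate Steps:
k(K) = -12 + 6*K (k(K) = 6*(-2 + K) = -12 + 6*K)
d(b, q) = 133 + 234*b
d(-124, k(3))/(-88601) = (133 + 234*(-124))/(-88601) = (133 - 29016)*(-1/88601) = -28883*(-1/88601) = 28883/88601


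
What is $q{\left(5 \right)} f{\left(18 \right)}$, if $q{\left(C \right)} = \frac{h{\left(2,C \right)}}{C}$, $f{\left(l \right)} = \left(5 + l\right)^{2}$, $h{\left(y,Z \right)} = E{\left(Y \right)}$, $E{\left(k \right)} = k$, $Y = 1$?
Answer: $\frac{529}{5} \approx 105.8$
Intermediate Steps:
$h{\left(y,Z \right)} = 1$
$q{\left(C \right)} = \frac{1}{C}$ ($q{\left(C \right)} = 1 \frac{1}{C} = \frac{1}{C}$)
$q{\left(5 \right)} f{\left(18 \right)} = \frac{\left(5 + 18\right)^{2}}{5} = \frac{23^{2}}{5} = \frac{1}{5} \cdot 529 = \frac{529}{5}$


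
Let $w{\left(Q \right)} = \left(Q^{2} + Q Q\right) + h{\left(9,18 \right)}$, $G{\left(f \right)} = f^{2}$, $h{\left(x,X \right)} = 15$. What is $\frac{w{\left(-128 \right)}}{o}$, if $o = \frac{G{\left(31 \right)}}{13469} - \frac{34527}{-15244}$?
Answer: $\frac{6731052636388}{479693647} \approx 14032.0$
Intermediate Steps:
$w{\left(Q \right)} = 15 + 2 Q^{2}$ ($w{\left(Q \right)} = \left(Q^{2} + Q Q\right) + 15 = \left(Q^{2} + Q^{2}\right) + 15 = 2 Q^{2} + 15 = 15 + 2 Q^{2}$)
$o = \frac{479693647}{205321436}$ ($o = \frac{31^{2}}{13469} - \frac{34527}{-15244} = 961 \cdot \frac{1}{13469} - - \frac{34527}{15244} = \frac{961}{13469} + \frac{34527}{15244} = \frac{479693647}{205321436} \approx 2.3363$)
$\frac{w{\left(-128 \right)}}{o} = \frac{15 + 2 \left(-128\right)^{2}}{\frac{479693647}{205321436}} = \left(15 + 2 \cdot 16384\right) \frac{205321436}{479693647} = \left(15 + 32768\right) \frac{205321436}{479693647} = 32783 \cdot \frac{205321436}{479693647} = \frac{6731052636388}{479693647}$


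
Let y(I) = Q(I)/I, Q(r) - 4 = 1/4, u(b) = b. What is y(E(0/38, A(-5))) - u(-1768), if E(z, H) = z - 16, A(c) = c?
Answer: 113135/64 ≈ 1767.7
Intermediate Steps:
E(z, H) = -16 + z
Q(r) = 17/4 (Q(r) = 4 + 1/4 = 4 + ¼ = 17/4)
y(I) = 17/(4*I)
y(E(0/38, A(-5))) - u(-1768) = 17/(4*(-16 + 0/38)) - 1*(-1768) = 17/(4*(-16 + 0*(1/38))) + 1768 = 17/(4*(-16 + 0)) + 1768 = (17/4)/(-16) + 1768 = (17/4)*(-1/16) + 1768 = -17/64 + 1768 = 113135/64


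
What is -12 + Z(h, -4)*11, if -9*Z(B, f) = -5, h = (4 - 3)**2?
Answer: -53/9 ≈ -5.8889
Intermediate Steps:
h = 1 (h = 1**2 = 1)
Z(B, f) = 5/9 (Z(B, f) = -1/9*(-5) = 5/9)
-12 + Z(h, -4)*11 = -12 + (5/9)*11 = -12 + 55/9 = -53/9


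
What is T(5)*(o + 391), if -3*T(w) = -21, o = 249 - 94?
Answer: 3822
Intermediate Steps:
o = 155
T(w) = 7 (T(w) = -⅓*(-21) = 7)
T(5)*(o + 391) = 7*(155 + 391) = 7*546 = 3822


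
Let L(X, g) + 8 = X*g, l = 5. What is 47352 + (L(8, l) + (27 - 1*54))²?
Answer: 47377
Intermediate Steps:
L(X, g) = -8 + X*g
47352 + (L(8, l) + (27 - 1*54))² = 47352 + ((-8 + 8*5) + (27 - 1*54))² = 47352 + ((-8 + 40) + (27 - 54))² = 47352 + (32 - 27)² = 47352 + 5² = 47352 + 25 = 47377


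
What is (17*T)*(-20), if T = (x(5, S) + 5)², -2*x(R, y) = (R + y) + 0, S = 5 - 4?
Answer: -1360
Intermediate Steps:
S = 1
x(R, y) = -R/2 - y/2 (x(R, y) = -((R + y) + 0)/2 = -(R + y)/2 = -R/2 - y/2)
T = 4 (T = ((-½*5 - ½*1) + 5)² = ((-5/2 - ½) + 5)² = (-3 + 5)² = 2² = 4)
(17*T)*(-20) = (17*4)*(-20) = 68*(-20) = -1360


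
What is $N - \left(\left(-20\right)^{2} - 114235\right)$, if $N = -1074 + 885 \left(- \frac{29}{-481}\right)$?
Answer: $\frac{54263706}{481} \approx 1.1281 \cdot 10^{5}$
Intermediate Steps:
$N = - \frac{490929}{481}$ ($N = -1074 + 885 \left(\left(-29\right) \left(- \frac{1}{481}\right)\right) = -1074 + 885 \cdot \frac{29}{481} = -1074 + \frac{25665}{481} = - \frac{490929}{481} \approx -1020.6$)
$N - \left(\left(-20\right)^{2} - 114235\right) = - \frac{490929}{481} - \left(\left(-20\right)^{2} - 114235\right) = - \frac{490929}{481} - \left(400 - 114235\right) = - \frac{490929}{481} - -113835 = - \frac{490929}{481} + 113835 = \frac{54263706}{481}$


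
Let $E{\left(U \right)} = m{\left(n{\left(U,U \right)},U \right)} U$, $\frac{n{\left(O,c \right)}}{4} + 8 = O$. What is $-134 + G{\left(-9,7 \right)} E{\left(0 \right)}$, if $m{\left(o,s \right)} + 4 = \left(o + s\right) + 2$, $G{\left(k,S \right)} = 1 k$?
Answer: $-134$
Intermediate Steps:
$G{\left(k,S \right)} = k$
$n{\left(O,c \right)} = -32 + 4 O$
$m{\left(o,s \right)} = -2 + o + s$ ($m{\left(o,s \right)} = -4 + \left(\left(o + s\right) + 2\right) = -4 + \left(2 + o + s\right) = -2 + o + s$)
$E{\left(U \right)} = U \left(-34 + 5 U\right)$ ($E{\left(U \right)} = \left(-2 + \left(-32 + 4 U\right) + U\right) U = \left(-34 + 5 U\right) U = U \left(-34 + 5 U\right)$)
$-134 + G{\left(-9,7 \right)} E{\left(0 \right)} = -134 - 9 \cdot 0 \left(-34 + 5 \cdot 0\right) = -134 - 9 \cdot 0 \left(-34 + 0\right) = -134 - 9 \cdot 0 \left(-34\right) = -134 - 0 = -134 + 0 = -134$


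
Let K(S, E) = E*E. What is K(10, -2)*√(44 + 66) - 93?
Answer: -93 + 4*√110 ≈ -51.048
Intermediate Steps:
K(S, E) = E²
K(10, -2)*√(44 + 66) - 93 = (-2)²*√(44 + 66) - 93 = 4*√110 - 93 = -93 + 4*√110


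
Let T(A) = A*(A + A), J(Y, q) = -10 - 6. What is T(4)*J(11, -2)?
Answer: -512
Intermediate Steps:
J(Y, q) = -16
T(A) = 2*A² (T(A) = A*(2*A) = 2*A²)
T(4)*J(11, -2) = (2*4²)*(-16) = (2*16)*(-16) = 32*(-16) = -512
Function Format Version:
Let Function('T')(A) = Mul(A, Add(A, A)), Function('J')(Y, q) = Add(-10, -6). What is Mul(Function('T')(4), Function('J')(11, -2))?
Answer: -512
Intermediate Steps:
Function('J')(Y, q) = -16
Function('T')(A) = Mul(2, Pow(A, 2)) (Function('T')(A) = Mul(A, Mul(2, A)) = Mul(2, Pow(A, 2)))
Mul(Function('T')(4), Function('J')(11, -2)) = Mul(Mul(2, Pow(4, 2)), -16) = Mul(Mul(2, 16), -16) = Mul(32, -16) = -512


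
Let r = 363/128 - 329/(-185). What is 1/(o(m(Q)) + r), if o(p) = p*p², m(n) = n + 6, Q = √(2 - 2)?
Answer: 23680/5224147 ≈ 0.0045328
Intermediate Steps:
Q = 0 (Q = √0 = 0)
m(n) = 6 + n
o(p) = p³
r = 109267/23680 (r = 363*(1/128) - 329*(-1/185) = 363/128 + 329/185 = 109267/23680 ≈ 4.6143)
1/(o(m(Q)) + r) = 1/((6 + 0)³ + 109267/23680) = 1/(6³ + 109267/23680) = 1/(216 + 109267/23680) = 1/(5224147/23680) = 23680/5224147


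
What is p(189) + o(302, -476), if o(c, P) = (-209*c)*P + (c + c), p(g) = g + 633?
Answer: 30045594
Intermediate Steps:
p(g) = 633 + g
o(c, P) = 2*c - 209*P*c (o(c, P) = -209*P*c + 2*c = 2*c - 209*P*c)
p(189) + o(302, -476) = (633 + 189) + 302*(2 - 209*(-476)) = 822 + 302*(2 + 99484) = 822 + 302*99486 = 822 + 30044772 = 30045594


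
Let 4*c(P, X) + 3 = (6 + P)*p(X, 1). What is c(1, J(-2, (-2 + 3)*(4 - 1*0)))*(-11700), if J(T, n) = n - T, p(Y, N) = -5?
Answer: 111150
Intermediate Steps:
c(P, X) = -33/4 - 5*P/4 (c(P, X) = -3/4 + ((6 + P)*(-5))/4 = -3/4 + (-30 - 5*P)/4 = -3/4 + (-15/2 - 5*P/4) = -33/4 - 5*P/4)
c(1, J(-2, (-2 + 3)*(4 - 1*0)))*(-11700) = (-33/4 - 5/4*1)*(-11700) = (-33/4 - 5/4)*(-11700) = -19/2*(-11700) = 111150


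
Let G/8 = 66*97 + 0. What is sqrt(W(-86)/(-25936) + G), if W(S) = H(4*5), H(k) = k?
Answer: sqrt(538309037719)/3242 ≈ 226.31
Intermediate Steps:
W(S) = 20 (W(S) = 4*5 = 20)
G = 51216 (G = 8*(66*97 + 0) = 8*(6402 + 0) = 8*6402 = 51216)
sqrt(W(-86)/(-25936) + G) = sqrt(20/(-25936) + 51216) = sqrt(20*(-1/25936) + 51216) = sqrt(-5/6484 + 51216) = sqrt(332084539/6484) = sqrt(538309037719)/3242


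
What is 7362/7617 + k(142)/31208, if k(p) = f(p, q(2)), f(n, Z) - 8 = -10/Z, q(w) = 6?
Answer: 229801537/237711336 ≈ 0.96673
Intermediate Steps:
f(n, Z) = 8 - 10/Z
k(p) = 19/3 (k(p) = 8 - 10/6 = 8 - 10*⅙ = 8 - 5/3 = 19/3)
7362/7617 + k(142)/31208 = 7362/7617 + (19/3)/31208 = 7362*(1/7617) + (19/3)*(1/31208) = 2454/2539 + 19/93624 = 229801537/237711336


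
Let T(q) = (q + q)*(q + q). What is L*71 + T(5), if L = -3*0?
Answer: 100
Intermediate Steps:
T(q) = 4*q**2 (T(q) = (2*q)*(2*q) = 4*q**2)
L = 0
L*71 + T(5) = 0*71 + 4*5**2 = 0 + 4*25 = 0 + 100 = 100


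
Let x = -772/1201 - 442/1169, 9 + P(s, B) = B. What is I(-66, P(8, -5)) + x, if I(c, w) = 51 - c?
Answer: 162831063/1403969 ≈ 115.98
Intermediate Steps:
P(s, B) = -9 + B
x = -1433310/1403969 (x = -772*1/1201 - 442*1/1169 = -772/1201 - 442/1169 = -1433310/1403969 ≈ -1.0209)
I(-66, P(8, -5)) + x = (51 - 1*(-66)) - 1433310/1403969 = (51 + 66) - 1433310/1403969 = 117 - 1433310/1403969 = 162831063/1403969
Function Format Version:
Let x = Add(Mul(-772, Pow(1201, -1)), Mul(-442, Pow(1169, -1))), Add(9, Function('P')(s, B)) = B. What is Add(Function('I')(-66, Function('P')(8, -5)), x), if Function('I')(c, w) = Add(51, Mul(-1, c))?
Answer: Rational(162831063, 1403969) ≈ 115.98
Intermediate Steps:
Function('P')(s, B) = Add(-9, B)
x = Rational(-1433310, 1403969) (x = Add(Mul(-772, Rational(1, 1201)), Mul(-442, Rational(1, 1169))) = Add(Rational(-772, 1201), Rational(-442, 1169)) = Rational(-1433310, 1403969) ≈ -1.0209)
Add(Function('I')(-66, Function('P')(8, -5)), x) = Add(Add(51, Mul(-1, -66)), Rational(-1433310, 1403969)) = Add(Add(51, 66), Rational(-1433310, 1403969)) = Add(117, Rational(-1433310, 1403969)) = Rational(162831063, 1403969)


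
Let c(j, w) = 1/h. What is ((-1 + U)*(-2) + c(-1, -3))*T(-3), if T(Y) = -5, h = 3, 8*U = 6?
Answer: -25/6 ≈ -4.1667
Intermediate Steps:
U = ¾ (U = (⅛)*6 = ¾ ≈ 0.75000)
c(j, w) = ⅓ (c(j, w) = 1/3 = 1*(⅓) = ⅓)
((-1 + U)*(-2) + c(-1, -3))*T(-3) = ((-1 + ¾)*(-2) + ⅓)*(-5) = (-¼*(-2) + ⅓)*(-5) = (½ + ⅓)*(-5) = (⅚)*(-5) = -25/6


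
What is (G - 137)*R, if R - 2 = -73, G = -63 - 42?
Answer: 17182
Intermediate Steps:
G = -105
R = -71 (R = 2 - 73 = -71)
(G - 137)*R = (-105 - 137)*(-71) = -242*(-71) = 17182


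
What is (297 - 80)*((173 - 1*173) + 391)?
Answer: 84847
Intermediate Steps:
(297 - 80)*((173 - 1*173) + 391) = 217*((173 - 173) + 391) = 217*(0 + 391) = 217*391 = 84847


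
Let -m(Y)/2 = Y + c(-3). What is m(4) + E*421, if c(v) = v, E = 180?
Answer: 75778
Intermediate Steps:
m(Y) = 6 - 2*Y (m(Y) = -2*(Y - 3) = -2*(-3 + Y) = 6 - 2*Y)
m(4) + E*421 = (6 - 2*4) + 180*421 = (6 - 8) + 75780 = -2 + 75780 = 75778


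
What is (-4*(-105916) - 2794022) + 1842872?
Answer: -527486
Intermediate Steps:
(-4*(-105916) - 2794022) + 1842872 = (423664 - 2794022) + 1842872 = -2370358 + 1842872 = -527486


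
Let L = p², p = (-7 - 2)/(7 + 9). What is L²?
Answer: 6561/65536 ≈ 0.10011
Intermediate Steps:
p = -9/16 ≈ -0.56250
L = 81/256 (L = (-9/16)² = 81/256 ≈ 0.31641)
L² = (81/256)² = 6561/65536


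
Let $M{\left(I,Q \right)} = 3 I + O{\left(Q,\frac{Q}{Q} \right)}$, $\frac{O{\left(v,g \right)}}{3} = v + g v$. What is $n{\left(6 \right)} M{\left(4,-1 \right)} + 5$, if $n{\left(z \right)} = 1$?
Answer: $11$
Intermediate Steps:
$O{\left(v,g \right)} = 3 v + 3 g v$ ($O{\left(v,g \right)} = 3 \left(v + g v\right) = 3 v + 3 g v$)
$M{\left(I,Q \right)} = 3 I + 6 Q$ ($M{\left(I,Q \right)} = 3 I + 3 Q \left(1 + \frac{Q}{Q}\right) = 3 I + 3 Q \left(1 + 1\right) = 3 I + 3 Q 2 = 3 I + 6 Q$)
$n{\left(6 \right)} M{\left(4,-1 \right)} + 5 = 1 \left(3 \cdot 4 + 6 \left(-1\right)\right) + 5 = 1 \left(12 - 6\right) + 5 = 1 \cdot 6 + 5 = 6 + 5 = 11$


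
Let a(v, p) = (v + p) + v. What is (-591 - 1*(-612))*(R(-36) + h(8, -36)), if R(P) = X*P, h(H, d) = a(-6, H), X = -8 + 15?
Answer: -5376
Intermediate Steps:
X = 7
a(v, p) = p + 2*v (a(v, p) = (p + v) + v = p + 2*v)
h(H, d) = -12 + H (h(H, d) = H + 2*(-6) = H - 12 = -12 + H)
R(P) = 7*P
(-591 - 1*(-612))*(R(-36) + h(8, -36)) = (-591 - 1*(-612))*(7*(-36) + (-12 + 8)) = (-591 + 612)*(-252 - 4) = 21*(-256) = -5376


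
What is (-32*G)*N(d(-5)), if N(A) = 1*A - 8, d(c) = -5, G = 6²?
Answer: 14976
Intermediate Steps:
G = 36
N(A) = -8 + A (N(A) = A - 8 = -8 + A)
(-32*G)*N(d(-5)) = (-32*36)*(-8 - 5) = -1152*(-13) = 14976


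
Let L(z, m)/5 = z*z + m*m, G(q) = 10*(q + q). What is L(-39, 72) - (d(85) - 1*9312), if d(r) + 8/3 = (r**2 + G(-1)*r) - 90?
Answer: 112214/3 ≈ 37405.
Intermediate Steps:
G(q) = 20*q (G(q) = 10*(2*q) = 20*q)
L(z, m) = 5*m**2 + 5*z**2 (L(z, m) = 5*(z*z + m*m) = 5*(z**2 + m**2) = 5*(m**2 + z**2) = 5*m**2 + 5*z**2)
d(r) = -278/3 + r**2 - 20*r (d(r) = -8/3 + ((r**2 + (20*(-1))*r) - 90) = -8/3 + ((r**2 - 20*r) - 90) = -8/3 + (-90 + r**2 - 20*r) = -278/3 + r**2 - 20*r)
L(-39, 72) - (d(85) - 1*9312) = (5*72**2 + 5*(-39)**2) - ((-278/3 + 85**2 - 20*85) - 1*9312) = (5*5184 + 5*1521) - ((-278/3 + 7225 - 1700) - 9312) = (25920 + 7605) - (16297/3 - 9312) = 33525 - 1*(-11639/3) = 33525 + 11639/3 = 112214/3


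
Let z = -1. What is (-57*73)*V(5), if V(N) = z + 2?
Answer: -4161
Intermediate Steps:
V(N) = 1 (V(N) = -1 + 2 = 1)
(-57*73)*V(5) = -57*73*1 = -4161*1 = -4161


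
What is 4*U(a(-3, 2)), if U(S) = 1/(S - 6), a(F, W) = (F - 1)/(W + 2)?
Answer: -4/7 ≈ -0.57143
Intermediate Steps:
a(F, W) = (-1 + F)/(2 + W)
U(S) = 1/(-6 + S)
4*U(a(-3, 2)) = 4/(-6 + (-1 - 3)/(2 + 2)) = 4/(-6 - 4/4) = 4/(-6 + (¼)*(-4)) = 4/(-6 - 1) = 4/(-7) = 4*(-⅐) = -4/7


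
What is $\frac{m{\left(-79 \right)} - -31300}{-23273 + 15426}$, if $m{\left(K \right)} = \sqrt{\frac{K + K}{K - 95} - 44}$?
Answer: $- \frac{31300}{7847} - \frac{i \sqrt{326163}}{682689} \approx -3.9888 - 0.00083655 i$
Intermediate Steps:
$m{\left(K \right)} = \sqrt{-44 + \frac{2 K}{-95 + K}}$ ($m{\left(K \right)} = \sqrt{\frac{2 K}{-95 + K} - 44} = \sqrt{-44 + \frac{2 K}{-95 + K}}$)
$\frac{m{\left(-79 \right)} - -31300}{-23273 + 15426} = \frac{\sqrt{2} \sqrt{\frac{2090 - -1659}{-95 - 79}} - -31300}{-23273 + 15426} = \frac{\sqrt{2} \sqrt{\frac{2090 + 1659}{-174}} + 31300}{-7847} = \left(\sqrt{2} \sqrt{\left(- \frac{1}{174}\right) 3749} + 31300\right) \left(- \frac{1}{7847}\right) = \left(\sqrt{2} \sqrt{- \frac{3749}{174}} + 31300\right) \left(- \frac{1}{7847}\right) = \left(\sqrt{2} \frac{i \sqrt{652326}}{174} + 31300\right) \left(- \frac{1}{7847}\right) = \left(\frac{i \sqrt{326163}}{87} + 31300\right) \left(- \frac{1}{7847}\right) = \left(31300 + \frac{i \sqrt{326163}}{87}\right) \left(- \frac{1}{7847}\right) = - \frac{31300}{7847} - \frac{i \sqrt{326163}}{682689}$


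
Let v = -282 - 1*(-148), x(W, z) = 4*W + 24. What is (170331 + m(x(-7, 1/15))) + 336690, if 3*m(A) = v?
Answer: 1520929/3 ≈ 5.0698e+5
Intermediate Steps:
x(W, z) = 24 + 4*W
v = -134 (v = -282 + 148 = -134)
m(A) = -134/3 (m(A) = (1/3)*(-134) = -134/3)
(170331 + m(x(-7, 1/15))) + 336690 = (170331 - 134/3) + 336690 = 510859/3 + 336690 = 1520929/3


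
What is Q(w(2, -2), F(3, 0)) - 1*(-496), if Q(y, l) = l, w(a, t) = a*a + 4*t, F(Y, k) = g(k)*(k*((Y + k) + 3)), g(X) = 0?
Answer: 496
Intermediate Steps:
F(Y, k) = 0 (F(Y, k) = 0*(k*((Y + k) + 3)) = 0*(k*(3 + Y + k)) = 0)
w(a, t) = a² + 4*t
Q(w(2, -2), F(3, 0)) - 1*(-496) = 0 - 1*(-496) = 0 + 496 = 496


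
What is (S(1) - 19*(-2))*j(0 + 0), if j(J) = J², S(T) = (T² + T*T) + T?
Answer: 0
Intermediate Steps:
S(T) = T + 2*T² (S(T) = (T² + T²) + T = 2*T² + T = T + 2*T²)
(S(1) - 19*(-2))*j(0 + 0) = (1*(1 + 2*1) - 19*(-2))*(0 + 0)² = (1*(1 + 2) + 38)*0² = (1*3 + 38)*0 = (3 + 38)*0 = 41*0 = 0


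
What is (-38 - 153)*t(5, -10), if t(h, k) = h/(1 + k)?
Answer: 955/9 ≈ 106.11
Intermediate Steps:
t(h, k) = h/(1 + k)
(-38 - 153)*t(5, -10) = (-38 - 153)*(5/(1 - 10)) = -955/(-9) = -955*(-1)/9 = -191*(-5/9) = 955/9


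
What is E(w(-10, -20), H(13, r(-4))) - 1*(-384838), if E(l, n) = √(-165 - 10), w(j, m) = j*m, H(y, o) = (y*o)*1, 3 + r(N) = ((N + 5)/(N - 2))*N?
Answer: 384838 + 5*I*√7 ≈ 3.8484e+5 + 13.229*I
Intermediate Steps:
r(N) = -3 + N*(5 + N)/(-2 + N) (r(N) = -3 + ((N + 5)/(N - 2))*N = -3 + ((5 + N)/(-2 + N))*N = -3 + N*(5 + N)/(-2 + N))
H(y, o) = o*y (H(y, o) = (o*y)*1 = o*y)
E(l, n) = 5*I*√7 (E(l, n) = √(-175) = 5*I*√7)
E(w(-10, -20), H(13, r(-4))) - 1*(-384838) = 5*I*√7 - 1*(-384838) = 5*I*√7 + 384838 = 384838 + 5*I*√7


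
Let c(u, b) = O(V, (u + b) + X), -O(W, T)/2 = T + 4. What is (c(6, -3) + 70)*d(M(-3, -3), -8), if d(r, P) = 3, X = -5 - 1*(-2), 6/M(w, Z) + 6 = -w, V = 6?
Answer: 186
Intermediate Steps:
M(w, Z) = 6/(-6 - w)
X = -3 (X = -5 + 2 = -3)
O(W, T) = -8 - 2*T (O(W, T) = -2*(T + 4) = -2*(4 + T) = -8 - 2*T)
c(u, b) = -2 - 2*b - 2*u (c(u, b) = -8 - 2*((u + b) - 3) = -8 - 2*((b + u) - 3) = -8 - 2*(-3 + b + u) = -8 + (6 - 2*b - 2*u) = -2 - 2*b - 2*u)
(c(6, -3) + 70)*d(M(-3, -3), -8) = ((-2 - 2*(-3) - 2*6) + 70)*3 = ((-2 + 6 - 12) + 70)*3 = (-8 + 70)*3 = 62*3 = 186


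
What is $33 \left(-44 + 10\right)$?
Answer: $-1122$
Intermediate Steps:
$33 \left(-44 + 10\right) = 33 \left(-34\right) = -1122$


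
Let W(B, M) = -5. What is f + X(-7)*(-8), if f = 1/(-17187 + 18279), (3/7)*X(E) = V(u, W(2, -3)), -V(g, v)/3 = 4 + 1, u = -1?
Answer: 305761/1092 ≈ 280.00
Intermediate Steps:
V(g, v) = -15 (V(g, v) = -3*(4 + 1) = -3*5 = -15)
X(E) = -35 (X(E) = (7/3)*(-15) = -35)
f = 1/1092 ≈ 0.00091575
f + X(-7)*(-8) = 1/1092 - 35*(-8) = 1/1092 + 280 = 305761/1092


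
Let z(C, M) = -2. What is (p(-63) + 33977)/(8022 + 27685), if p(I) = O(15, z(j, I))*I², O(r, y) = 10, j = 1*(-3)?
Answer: 73667/35707 ≈ 2.0631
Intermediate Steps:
j = -3
p(I) = 10*I²
(p(-63) + 33977)/(8022 + 27685) = (10*(-63)² + 33977)/(8022 + 27685) = (10*3969 + 33977)/35707 = (39690 + 33977)*(1/35707) = 73667*(1/35707) = 73667/35707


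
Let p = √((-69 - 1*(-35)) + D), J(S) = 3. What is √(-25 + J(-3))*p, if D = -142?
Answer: -44*√2 ≈ -62.225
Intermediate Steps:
p = 4*I*√11 (p = √((-69 - 1*(-35)) - 142) = √((-69 + 35) - 142) = √(-34 - 142) = √(-176) = 4*I*√11 ≈ 13.266*I)
√(-25 + J(-3))*p = √(-25 + 3)*(4*I*√11) = √(-22)*(4*I*√11) = (I*√22)*(4*I*√11) = -44*√2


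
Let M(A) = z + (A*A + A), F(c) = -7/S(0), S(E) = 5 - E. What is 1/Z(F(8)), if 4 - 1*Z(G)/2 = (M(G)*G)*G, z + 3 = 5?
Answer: -625/1272 ≈ -0.49135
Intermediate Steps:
z = 2 (z = -3 + 5 = 2)
F(c) = -7/5 (F(c) = -7/(5 - 1*0) = -7/(5 + 0) = -7/5)
M(A) = 2 + A + A² (M(A) = 2 + (A*A + A) = 2 + (A² + A) = 2 + (A + A²) = 2 + A + A²)
Z(G) = 8 - 2*G²*(2 + G + G²) (Z(G) = 8 - 2*(2 + G + G²)*G*G = 8 - 2*G*(2 + G + G²)*G = 8 - 2*G²*(2 + G + G²))
1/Z(F(8)) = 1/(8 - 2*(-7/5)²*(2 - 7/5 + (-7/5)²)) = 1/(8 - 2*49/25*(2 - 7/5 + 49/25)) = 1/(8 - 2*49/25*64/25) = 1/(8 - 6272/625) = 1/(-1272/625) = -625/1272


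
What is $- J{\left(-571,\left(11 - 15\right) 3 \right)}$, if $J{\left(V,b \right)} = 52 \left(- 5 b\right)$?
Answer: $-3120$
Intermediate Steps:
$J{\left(V,b \right)} = - 260 b$
$- J{\left(-571,\left(11 - 15\right) 3 \right)} = - \left(-260\right) \left(11 - 15\right) 3 = - \left(-260\right) \left(\left(-4\right) 3\right) = - \left(-260\right) \left(-12\right) = \left(-1\right) 3120 = -3120$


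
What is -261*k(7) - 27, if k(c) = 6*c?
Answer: -10989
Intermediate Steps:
-261*k(7) - 27 = -1566*7 - 27 = -261*42 - 27 = -10962 - 27 = -10989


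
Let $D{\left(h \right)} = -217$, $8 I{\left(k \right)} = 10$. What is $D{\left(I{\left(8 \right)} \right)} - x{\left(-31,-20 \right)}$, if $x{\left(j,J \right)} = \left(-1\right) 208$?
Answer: $-9$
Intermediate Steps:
$x{\left(j,J \right)} = -208$
$I{\left(k \right)} = \frac{5}{4}$ ($I{\left(k \right)} = \frac{1}{8} \cdot 10 = \frac{5}{4}$)
$D{\left(I{\left(8 \right)} \right)} - x{\left(-31,-20 \right)} = -217 - -208 = -217 + 208 = -9$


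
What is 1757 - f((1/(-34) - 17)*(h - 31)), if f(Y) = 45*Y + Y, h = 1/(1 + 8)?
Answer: -1144435/51 ≈ -22440.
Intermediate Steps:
h = ⅑ (h = 1/9 = ⅑ ≈ 0.11111)
f(Y) = 46*Y
1757 - f((1/(-34) - 17)*(h - 31)) = 1757 - 46*(1/(-34) - 17)*(⅑ - 31) = 1757 - 46*(-1/34 - 17)*(-278/9) = 1757 - 46*(-579/34*(-278/9)) = 1757 - 46*26827/51 = 1757 - 1*1234042/51 = 1757 - 1234042/51 = -1144435/51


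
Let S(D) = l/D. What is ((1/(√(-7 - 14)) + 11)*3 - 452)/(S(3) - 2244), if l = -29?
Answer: 1257/6761 + 3*I*√21/47327 ≈ 0.18592 + 0.00029048*I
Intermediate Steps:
S(D) = -29/D
((1/(√(-7 - 14)) + 11)*3 - 452)/(S(3) - 2244) = ((1/(√(-7 - 14)) + 11)*3 - 452)/(-29/3 - 2244) = ((1/(√(-21)) + 11)*3 - 452)/(-29*⅓ - 2244) = ((1/(I*√21) + 11)*3 - 452)/(-29/3 - 2244) = ((-I*√21/21 + 11)*3 - 452)/(-6761/3) = ((11 - I*√21/21)*3 - 452)*(-3/6761) = ((33 - I*√21/7) - 452)*(-3/6761) = (-419 - I*√21/7)*(-3/6761) = 1257/6761 + 3*I*√21/47327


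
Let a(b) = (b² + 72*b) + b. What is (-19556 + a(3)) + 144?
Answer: -19184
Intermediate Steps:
a(b) = b² + 73*b
(-19556 + a(3)) + 144 = (-19556 + 3*(73 + 3)) + 144 = (-19556 + 3*76) + 144 = (-19556 + 228) + 144 = -19328 + 144 = -19184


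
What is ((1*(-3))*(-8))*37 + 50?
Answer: 938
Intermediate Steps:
((1*(-3))*(-8))*37 + 50 = -3*(-8)*37 + 50 = 24*37 + 50 = 888 + 50 = 938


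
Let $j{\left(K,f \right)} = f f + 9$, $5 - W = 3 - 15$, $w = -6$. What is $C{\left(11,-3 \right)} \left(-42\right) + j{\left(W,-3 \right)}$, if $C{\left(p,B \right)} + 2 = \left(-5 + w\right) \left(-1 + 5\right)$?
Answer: $1950$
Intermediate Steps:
$W = 17$ ($W = 5 - \left(3 - 15\right) = 5 - -12 = 5 + 12 = 17$)
$C{\left(p,B \right)} = -46$ ($C{\left(p,B \right)} = -2 + \left(-5 - 6\right) \left(-1 + 5\right) = -2 - 44 = -46$)
$j{\left(K,f \right)} = 9 + f^{2}$ ($j{\left(K,f \right)} = f^{2} + 9 = 9 + f^{2}$)
$C{\left(11,-3 \right)} \left(-42\right) + j{\left(W,-3 \right)} = \left(-46\right) \left(-42\right) + \left(9 + \left(-3\right)^{2}\right) = 1932 + \left(9 + 9\right) = 1932 + 18 = 1950$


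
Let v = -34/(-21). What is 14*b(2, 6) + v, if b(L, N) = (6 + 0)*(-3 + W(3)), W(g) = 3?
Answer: 34/21 ≈ 1.6190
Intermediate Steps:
v = 34/21 (v = -34*(-1/21) = 34/21 ≈ 1.6190)
b(L, N) = 0 (b(L, N) = (6 + 0)*(-3 + 3) = 6*0 = 0)
14*b(2, 6) + v = 14*0 + 34/21 = 0 + 34/21 = 34/21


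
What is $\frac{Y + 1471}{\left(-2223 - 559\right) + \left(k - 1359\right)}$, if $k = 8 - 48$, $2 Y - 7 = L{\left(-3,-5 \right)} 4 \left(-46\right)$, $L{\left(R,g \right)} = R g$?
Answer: $- \frac{189}{8362} \approx -0.022602$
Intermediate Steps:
$Y = - \frac{2753}{2}$ ($Y = \frac{7}{2} + \frac{\left(-3\right) \left(-5\right) 4 \left(-46\right)}{2} = \frac{7}{2} + \frac{15 \left(-184\right)}{2} = \frac{7}{2} + \frac{1}{2} \left(-2760\right) = \frac{7}{2} - 1380 = - \frac{2753}{2} \approx -1376.5$)
$k = -40$ ($k = 8 - 48 = -40$)
$\frac{Y + 1471}{\left(-2223 - 559\right) + \left(k - 1359\right)} = \frac{- \frac{2753}{2} + 1471}{\left(-2223 - 559\right) - 1399} = \frac{189}{2 \left(-2782 - 1399\right)} = \frac{189}{2 \left(-4181\right)} = \frac{189}{2} \left(- \frac{1}{4181}\right) = - \frac{189}{8362}$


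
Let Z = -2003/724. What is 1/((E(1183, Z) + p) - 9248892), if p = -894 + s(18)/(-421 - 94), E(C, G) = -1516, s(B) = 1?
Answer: -515/4764420531 ≈ -1.0809e-7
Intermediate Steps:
Z = -2003/724 (Z = -2003*1/724 = -2003/724 ≈ -2.7666)
p = -460411/515 (p = -894 + 1/(-421 - 94) = -894 + 1/(-515) = -894 + 1*(-1/515) = -894 - 1/515 = -460411/515 ≈ -894.00)
1/((E(1183, Z) + p) - 9248892) = 1/((-1516 - 460411/515) - 9248892) = 1/(-1241151/515 - 9248892) = 1/(-4764420531/515) = -515/4764420531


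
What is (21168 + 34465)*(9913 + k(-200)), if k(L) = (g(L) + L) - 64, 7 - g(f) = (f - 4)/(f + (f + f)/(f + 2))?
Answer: 2631961124183/4900 ≈ 5.3714e+8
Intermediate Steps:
g(f) = 7 - (-4 + f)/(f + 2*f/(2 + f)) (g(f) = 7 - (f - 4)/(f + (f + f)/(f + 2)) = 7 - (-4 + f)/(f + (2*f)/(2 + f)) = 7 - (-4 + f)/(f + 2*f/(2 + f)))
k(L) = -64 + L + 2*(4 + 3*L² + 15*L)/(L*(4 + L)) (k(L) = (2*(4 + 3*L² + 15*L)/(L*(4 + L)) + L) - 64 = (L + 2*(4 + 3*L² + 15*L)/(L*(4 + L))) - 64 = -64 + L + 2*(4 + 3*L² + 15*L)/(L*(4 + L)))
(21168 + 34465)*(9913 + k(-200)) = (21168 + 34465)*(9913 + (8 + (-200)³ - 226*(-200) - 54*(-200)²)/((-200)*(4 - 200))) = 55633*(9913 - 1/200*(8 - 8000000 + 45200 - 54*40000)/(-196)) = 55633*(9913 - 1/200*(-1/196)*(8 - 8000000 + 45200 - 2160000)) = 55633*(9913 - 1/200*(-1/196)*(-10114792)) = 55633*(9913 - 1264349/4900) = 55633*(47309351/4900) = 2631961124183/4900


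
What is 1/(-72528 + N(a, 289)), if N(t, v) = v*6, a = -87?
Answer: -1/70794 ≈ -1.4125e-5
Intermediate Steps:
N(t, v) = 6*v
1/(-72528 + N(a, 289)) = 1/(-72528 + 6*289) = 1/(-72528 + 1734) = 1/(-70794) = -1/70794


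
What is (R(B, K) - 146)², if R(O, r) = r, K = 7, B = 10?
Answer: 19321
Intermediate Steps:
(R(B, K) - 146)² = (7 - 146)² = (-139)² = 19321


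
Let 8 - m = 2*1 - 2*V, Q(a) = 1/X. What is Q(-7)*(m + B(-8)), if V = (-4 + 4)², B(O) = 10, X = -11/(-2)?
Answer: 32/11 ≈ 2.9091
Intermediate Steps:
X = 11/2 (X = -11*(-½) = 11/2 ≈ 5.5000)
V = 0 (V = 0² = 0)
Q(a) = 2/11 (Q(a) = 1/(11/2) = 2/11)
m = 6 (m = 8 - (2*1 - 2*0) = 8 - (2 + 0) = 8 - 1*2 = 8 - 2 = 6)
Q(-7)*(m + B(-8)) = 2*(6 + 10)/11 = (2/11)*16 = 32/11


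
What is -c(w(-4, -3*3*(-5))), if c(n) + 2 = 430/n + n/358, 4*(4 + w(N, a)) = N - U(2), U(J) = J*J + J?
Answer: 634545/9308 ≈ 68.172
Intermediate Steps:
U(J) = J + J**2 (U(J) = J**2 + J = J + J**2)
w(N, a) = -11/2 + N/4 (w(N, a) = -4 + (N - 2*(1 + 2))/4 = -4 + (N - 2*3)/4 = -4 + (N - 1*6)/4 = -4 + (N - 6)/4 = -4 + (-6 + N)/4 = -4 + (-3/2 + N/4) = -11/2 + N/4)
c(n) = -2 + 430/n + n/358 (c(n) = -2 + (430/n + n/358) = -2 + 430/n + n/358)
-c(w(-4, -3*3*(-5))) = -(-2 + 430/(-11/2 + (1/4)*(-4)) + (-11/2 + (1/4)*(-4))/358) = -(-2 + 430/(-11/2 - 1) + (-11/2 - 1)/358) = -(-2 + 430/(-13/2) + (1/358)*(-13/2)) = -(-2 + 430*(-2/13) - 13/716) = -(-2 - 860/13 - 13/716) = -1*(-634545/9308) = 634545/9308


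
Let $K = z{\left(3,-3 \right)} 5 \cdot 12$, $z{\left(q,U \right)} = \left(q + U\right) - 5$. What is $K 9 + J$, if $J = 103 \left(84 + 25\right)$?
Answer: $8527$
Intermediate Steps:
$J = 11227$ ($J = 103 \cdot 109 = 11227$)
$z{\left(q,U \right)} = -5 + U + q$ ($z{\left(q,U \right)} = \left(U + q\right) - 5 = -5 + U + q$)
$K = -300$ ($K = \left(-5 - 3 + 3\right) 5 \cdot 12 = \left(-5\right) 5 \cdot 12 = \left(-25\right) 12 = -300$)
$K 9 + J = \left(-300\right) 9 + 11227 = -2700 + 11227 = 8527$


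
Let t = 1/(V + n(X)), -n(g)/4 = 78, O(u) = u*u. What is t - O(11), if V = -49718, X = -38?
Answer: -6053631/50030 ≈ -121.00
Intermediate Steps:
O(u) = u**2
n(g) = -312 (n(g) = -4*78 = -312)
t = -1/50030 (t = 1/(-49718 - 312) = 1/(-50030) = -1/50030 ≈ -1.9988e-5)
t - O(11) = -1/50030 - 1*11**2 = -1/50030 - 1*121 = -1/50030 - 121 = -6053631/50030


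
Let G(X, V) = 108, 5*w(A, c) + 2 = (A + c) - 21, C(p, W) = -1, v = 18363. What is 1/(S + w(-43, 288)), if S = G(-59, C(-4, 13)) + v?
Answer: 5/92577 ≈ 5.4009e-5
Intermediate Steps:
w(A, c) = -23/5 + A/5 + c/5 (w(A, c) = -2/5 + ((A + c) - 21)/5 = -2/5 + (-21 + A + c)/5 = -2/5 + (-21/5 + A/5 + c/5) = -23/5 + A/5 + c/5)
S = 18471 (S = 108 + 18363 = 18471)
1/(S + w(-43, 288)) = 1/(18471 + (-23/5 + (1/5)*(-43) + (1/5)*288)) = 1/(18471 + (-23/5 - 43/5 + 288/5)) = 1/(18471 + 222/5) = 1/(92577/5) = 5/92577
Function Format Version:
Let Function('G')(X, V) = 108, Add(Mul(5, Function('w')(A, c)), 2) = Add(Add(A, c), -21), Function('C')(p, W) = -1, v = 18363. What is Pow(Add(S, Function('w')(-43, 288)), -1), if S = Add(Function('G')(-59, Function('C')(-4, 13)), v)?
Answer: Rational(5, 92577) ≈ 5.4009e-5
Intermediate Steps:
Function('w')(A, c) = Add(Rational(-23, 5), Mul(Rational(1, 5), A), Mul(Rational(1, 5), c)) (Function('w')(A, c) = Add(Rational(-2, 5), Mul(Rational(1, 5), Add(Add(A, c), -21))) = Add(Rational(-2, 5), Mul(Rational(1, 5), Add(-21, A, c))) = Add(Rational(-2, 5), Add(Rational(-21, 5), Mul(Rational(1, 5), A), Mul(Rational(1, 5), c))) = Add(Rational(-23, 5), Mul(Rational(1, 5), A), Mul(Rational(1, 5), c)))
S = 18471 (S = Add(108, 18363) = 18471)
Pow(Add(S, Function('w')(-43, 288)), -1) = Pow(Add(18471, Add(Rational(-23, 5), Mul(Rational(1, 5), -43), Mul(Rational(1, 5), 288))), -1) = Pow(Add(18471, Add(Rational(-23, 5), Rational(-43, 5), Rational(288, 5))), -1) = Pow(Add(18471, Rational(222, 5)), -1) = Pow(Rational(92577, 5), -1) = Rational(5, 92577)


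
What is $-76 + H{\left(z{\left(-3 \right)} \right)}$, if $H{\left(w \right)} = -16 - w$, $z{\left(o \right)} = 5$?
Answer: $-97$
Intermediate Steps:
$-76 + H{\left(z{\left(-3 \right)} \right)} = -76 - 21 = -97$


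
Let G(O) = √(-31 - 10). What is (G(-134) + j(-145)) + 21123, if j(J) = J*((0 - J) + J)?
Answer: 21123 + I*√41 ≈ 21123.0 + 6.4031*I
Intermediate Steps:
j(J) = 0 (j(J) = J*(-J + J) = J*0 = 0)
G(O) = I*√41 (G(O) = √(-41) = I*√41)
(G(-134) + j(-145)) + 21123 = (I*√41 + 0) + 21123 = I*√41 + 21123 = 21123 + I*√41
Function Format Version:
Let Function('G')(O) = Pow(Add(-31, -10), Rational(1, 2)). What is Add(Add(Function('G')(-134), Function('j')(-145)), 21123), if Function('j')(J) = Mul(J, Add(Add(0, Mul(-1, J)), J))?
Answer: Add(21123, Mul(I, Pow(41, Rational(1, 2)))) ≈ Add(21123., Mul(6.4031, I))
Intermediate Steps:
Function('j')(J) = 0 (Function('j')(J) = Mul(J, Add(Mul(-1, J), J)) = Mul(J, 0) = 0)
Function('G')(O) = Mul(I, Pow(41, Rational(1, 2))) (Function('G')(O) = Pow(-41, Rational(1, 2)) = Mul(I, Pow(41, Rational(1, 2))))
Add(Add(Function('G')(-134), Function('j')(-145)), 21123) = Add(Add(Mul(I, Pow(41, Rational(1, 2))), 0), 21123) = Add(Mul(I, Pow(41, Rational(1, 2))), 21123) = Add(21123, Mul(I, Pow(41, Rational(1, 2))))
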